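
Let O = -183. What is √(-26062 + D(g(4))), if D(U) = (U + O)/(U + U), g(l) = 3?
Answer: 2*I*√6523 ≈ 161.53*I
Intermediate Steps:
D(U) = (-183 + U)/(2*U) (D(U) = (U - 183)/(U + U) = (-183 + U)/((2*U)) = (-183 + U)*(1/(2*U)) = (-183 + U)/(2*U))
√(-26062 + D(g(4))) = √(-26062 + (½)*(-183 + 3)/3) = √(-26062 + (½)*(⅓)*(-180)) = √(-26062 - 30) = √(-26092) = 2*I*√6523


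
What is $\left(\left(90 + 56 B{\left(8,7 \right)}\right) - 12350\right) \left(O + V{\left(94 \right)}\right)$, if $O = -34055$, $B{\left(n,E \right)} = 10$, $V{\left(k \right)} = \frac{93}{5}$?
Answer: $398225880$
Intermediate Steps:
$V{\left(k \right)} = \frac{93}{5}$ ($V{\left(k \right)} = 93 \cdot \frac{1}{5} = \frac{93}{5}$)
$\left(\left(90 + 56 B{\left(8,7 \right)}\right) - 12350\right) \left(O + V{\left(94 \right)}\right) = \left(\left(90 + 56 \cdot 10\right) - 12350\right) \left(-34055 + \frac{93}{5}\right) = \left(\left(90 + 560\right) - 12350\right) \left(- \frac{170182}{5}\right) = \left(650 - 12350\right) \left(- \frac{170182}{5}\right) = \left(-11700\right) \left(- \frac{170182}{5}\right) = 398225880$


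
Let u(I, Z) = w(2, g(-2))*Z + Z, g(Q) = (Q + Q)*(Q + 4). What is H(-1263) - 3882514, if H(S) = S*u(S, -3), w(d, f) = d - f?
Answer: -3840835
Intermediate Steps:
g(Q) = 2*Q*(4 + Q) (g(Q) = (2*Q)*(4 + Q) = 2*Q*(4 + Q))
u(I, Z) = 11*Z (u(I, Z) = (2 - 2*(-2)*(4 - 2))*Z + Z = (2 - 2*(-2)*2)*Z + Z = (2 - 1*(-8))*Z + Z = (2 + 8)*Z + Z = 10*Z + Z = 11*Z)
H(S) = -33*S (H(S) = S*(11*(-3)) = S*(-33) = -33*S)
H(-1263) - 3882514 = -33*(-1263) - 3882514 = 41679 - 3882514 = -3840835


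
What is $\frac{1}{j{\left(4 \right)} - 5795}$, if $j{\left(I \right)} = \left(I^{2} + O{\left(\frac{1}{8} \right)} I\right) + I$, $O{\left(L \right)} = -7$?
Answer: $- \frac{1}{5803} \approx -0.00017232$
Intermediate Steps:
$j{\left(I \right)} = I^{2} - 6 I$ ($j{\left(I \right)} = \left(I^{2} - 7 I\right) + I = I^{2} - 6 I$)
$\frac{1}{j{\left(4 \right)} - 5795} = \frac{1}{4 \left(-6 + 4\right) - 5795} = \frac{1}{4 \left(-2\right) - 5795} = \frac{1}{-8 - 5795} = \frac{1}{-5803} = - \frac{1}{5803}$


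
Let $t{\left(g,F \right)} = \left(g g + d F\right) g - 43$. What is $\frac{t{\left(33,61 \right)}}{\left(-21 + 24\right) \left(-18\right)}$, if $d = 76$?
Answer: $- \frac{94441}{27} \approx -3497.8$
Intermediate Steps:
$t{\left(g,F \right)} = -43 + g \left(g^{2} + 76 F\right)$ ($t{\left(g,F \right)} = \left(g g + 76 F\right) g - 43 = \left(g^{2} + 76 F\right) g - 43 = g \left(g^{2} + 76 F\right) - 43 = -43 + g \left(g^{2} + 76 F\right)$)
$\frac{t{\left(33,61 \right)}}{\left(-21 + 24\right) \left(-18\right)} = \frac{-43 + 33^{3} + 76 \cdot 61 \cdot 33}{\left(-21 + 24\right) \left(-18\right)} = \frac{-43 + 35937 + 152988}{3 \left(-18\right)} = \frac{188882}{-54} = 188882 \left(- \frac{1}{54}\right) = - \frac{94441}{27}$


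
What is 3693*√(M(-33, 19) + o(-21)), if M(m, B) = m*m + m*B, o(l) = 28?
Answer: 25851*√10 ≈ 81748.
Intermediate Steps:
M(m, B) = m² + B*m
3693*√(M(-33, 19) + o(-21)) = 3693*√(-33*(19 - 33) + 28) = 3693*√(-33*(-14) + 28) = 3693*√(462 + 28) = 3693*√490 = 3693*(7*√10) = 25851*√10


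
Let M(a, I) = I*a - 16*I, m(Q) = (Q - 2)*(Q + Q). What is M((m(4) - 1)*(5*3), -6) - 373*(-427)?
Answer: 158017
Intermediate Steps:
m(Q) = 2*Q*(-2 + Q) (m(Q) = (-2 + Q)*(2*Q) = 2*Q*(-2 + Q))
M(a, I) = -16*I + I*a
M((m(4) - 1)*(5*3), -6) - 373*(-427) = -6*(-16 + (2*4*(-2 + 4) - 1)*(5*3)) - 373*(-427) = -6*(-16 + (2*4*2 - 1)*15) + 159271 = -6*(-16 + (16 - 1)*15) + 159271 = -6*(-16 + 15*15) + 159271 = -6*(-16 + 225) + 159271 = -6*209 + 159271 = -1254 + 159271 = 158017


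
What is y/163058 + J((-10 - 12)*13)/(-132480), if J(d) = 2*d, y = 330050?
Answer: 782469521/385748640 ≈ 2.0284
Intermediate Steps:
y/163058 + J((-10 - 12)*13)/(-132480) = 330050/163058 + (2*((-10 - 12)*13))/(-132480) = 330050*(1/163058) + (2*(-22*13))*(-1/132480) = 23575/11647 + (2*(-286))*(-1/132480) = 23575/11647 - 572*(-1/132480) = 23575/11647 + 143/33120 = 782469521/385748640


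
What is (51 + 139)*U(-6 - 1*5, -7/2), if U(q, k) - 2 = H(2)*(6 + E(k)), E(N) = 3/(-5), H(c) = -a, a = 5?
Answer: -4750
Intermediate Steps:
H(c) = -5 (H(c) = -1*5 = -5)
E(N) = -3/5 (E(N) = 3*(-1/5) = -3/5)
U(q, k) = -25 (U(q, k) = 2 - 5*(6 - 3/5) = 2 - 5*27/5 = 2 - 27 = -25)
(51 + 139)*U(-6 - 1*5, -7/2) = (51 + 139)*(-25) = 190*(-25) = -4750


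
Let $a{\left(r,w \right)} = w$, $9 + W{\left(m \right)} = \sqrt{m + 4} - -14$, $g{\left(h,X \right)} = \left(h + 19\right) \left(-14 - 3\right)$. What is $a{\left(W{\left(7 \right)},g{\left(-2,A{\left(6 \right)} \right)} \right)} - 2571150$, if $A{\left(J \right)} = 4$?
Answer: $-2571439$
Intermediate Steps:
$g{\left(h,X \right)} = -323 - 17 h$ ($g{\left(h,X \right)} = \left(19 + h\right) \left(-17\right) = -323 - 17 h$)
$W{\left(m \right)} = 5 + \sqrt{4 + m}$ ($W{\left(m \right)} = -9 + \left(\sqrt{m + 4} - -14\right) = -9 + \left(\sqrt{4 + m} + 14\right) = -9 + \left(14 + \sqrt{4 + m}\right) = 5 + \sqrt{4 + m}$)
$a{\left(W{\left(7 \right)},g{\left(-2,A{\left(6 \right)} \right)} \right)} - 2571150 = \left(-323 - -34\right) - 2571150 = \left(-323 + 34\right) - 2571150 = -289 - 2571150 = -2571439$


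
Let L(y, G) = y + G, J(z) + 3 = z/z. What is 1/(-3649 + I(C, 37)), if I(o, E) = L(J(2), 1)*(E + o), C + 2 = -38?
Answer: -1/3646 ≈ -0.00027427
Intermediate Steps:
C = -40 (C = -2 - 38 = -40)
J(z) = -2 (J(z) = -3 + z/z = -3 + 1 = -2)
L(y, G) = G + y
I(o, E) = -E - o (I(o, E) = (1 - 2)*(E + o) = -(E + o) = -E - o)
1/(-3649 + I(C, 37)) = 1/(-3649 + (-1*37 - 1*(-40))) = 1/(-3649 + (-37 + 40)) = 1/(-3649 + 3) = 1/(-3646) = -1/3646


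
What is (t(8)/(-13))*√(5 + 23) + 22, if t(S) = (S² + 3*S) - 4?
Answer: 22 - 168*√7/13 ≈ -12.191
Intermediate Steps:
t(S) = -4 + S² + 3*S
(t(8)/(-13))*√(5 + 23) + 22 = ((-4 + 8² + 3*8)/(-13))*√(5 + 23) + 22 = ((-4 + 64 + 24)*(-1/13))*√28 + 22 = (84*(-1/13))*(2*√7) + 22 = -168*√7/13 + 22 = 22 - 168*√7/13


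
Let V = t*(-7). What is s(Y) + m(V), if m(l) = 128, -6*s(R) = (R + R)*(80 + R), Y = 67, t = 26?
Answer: -3155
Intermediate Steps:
s(R) = -R*(80 + R)/3 (s(R) = -(R + R)*(80 + R)/6 = -2*R*(80 + R)/6 = -R*(80 + R)/3)
V = -182 (V = 26*(-7) = -182)
s(Y) + m(V) = -⅓*67*(80 + 67) + 128 = -⅓*67*147 + 128 = -3283 + 128 = -3155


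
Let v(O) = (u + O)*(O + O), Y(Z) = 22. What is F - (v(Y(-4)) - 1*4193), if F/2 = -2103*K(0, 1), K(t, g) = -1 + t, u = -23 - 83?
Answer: 12095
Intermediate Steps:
u = -106
v(O) = 2*O*(-106 + O) (v(O) = (-106 + O)*(O + O) = (-106 + O)*(2*O) = 2*O*(-106 + O))
F = 4206 (F = 2*(-2103*(-1 + 0)) = 2*(-2103*(-1)) = 2*2103 = 4206)
F - (v(Y(-4)) - 1*4193) = 4206 - (2*22*(-106 + 22) - 1*4193) = 4206 - (2*22*(-84) - 4193) = 4206 - (-3696 - 4193) = 4206 - 1*(-7889) = 4206 + 7889 = 12095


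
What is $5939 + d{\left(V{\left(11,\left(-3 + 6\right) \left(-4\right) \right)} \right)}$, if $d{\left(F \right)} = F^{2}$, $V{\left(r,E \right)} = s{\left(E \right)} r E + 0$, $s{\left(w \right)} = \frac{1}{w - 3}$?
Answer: $\frac{150411}{25} \approx 6016.4$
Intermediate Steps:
$s{\left(w \right)} = \frac{1}{-3 + w}$
$V{\left(r,E \right)} = \frac{E r}{-3 + E}$ ($V{\left(r,E \right)} = \frac{r}{-3 + E} E + 0 = \frac{E r}{-3 + E} + 0 = \frac{E r}{-3 + E}$)
$5939 + d{\left(V{\left(11,\left(-3 + 6\right) \left(-4\right) \right)} \right)} = 5939 + \left(\left(-3 + 6\right) \left(-4\right) 11 \frac{1}{-3 + \left(-3 + 6\right) \left(-4\right)}\right)^{2} = 5939 + \left(3 \left(-4\right) 11 \frac{1}{-3 + 3 \left(-4\right)}\right)^{2} = 5939 + \left(\left(-12\right) 11 \frac{1}{-3 - 12}\right)^{2} = 5939 + \left(\left(-12\right) 11 \frac{1}{-15}\right)^{2} = 5939 + \left(\left(-12\right) 11 \left(- \frac{1}{15}\right)\right)^{2} = 5939 + \left(\frac{44}{5}\right)^{2} = 5939 + \frac{1936}{25} = \frac{150411}{25}$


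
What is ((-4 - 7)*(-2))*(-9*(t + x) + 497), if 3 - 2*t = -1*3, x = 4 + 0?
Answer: 9548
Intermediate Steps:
x = 4
t = 3 (t = 3/2 - (-1)*3/2 = 3/2 - ½*(-3) = 3/2 + 3/2 = 3)
((-4 - 7)*(-2))*(-9*(t + x) + 497) = ((-4 - 7)*(-2))*(-9*(3 + 4) + 497) = (-11*(-2))*(-9*7 + 497) = 22*(-63 + 497) = 22*434 = 9548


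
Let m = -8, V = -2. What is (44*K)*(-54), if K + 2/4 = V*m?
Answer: -36828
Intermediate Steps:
K = 31/2 (K = -1/2 - 2*(-8) = -1/2 + 16 = 31/2 ≈ 15.500)
(44*K)*(-54) = (44*(31/2))*(-54) = 682*(-54) = -36828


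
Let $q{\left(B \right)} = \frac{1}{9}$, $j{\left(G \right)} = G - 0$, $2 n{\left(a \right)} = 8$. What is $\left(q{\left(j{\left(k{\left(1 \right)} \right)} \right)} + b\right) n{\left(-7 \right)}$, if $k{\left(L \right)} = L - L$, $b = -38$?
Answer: $- \frac{1364}{9} \approx -151.56$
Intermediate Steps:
$k{\left(L \right)} = 0$
$n{\left(a \right)} = 4$ ($n{\left(a \right)} = \frac{1}{2} \cdot 8 = 4$)
$j{\left(G \right)} = G$ ($j{\left(G \right)} = G + 0 = G$)
$q{\left(B \right)} = \frac{1}{9}$
$\left(q{\left(j{\left(k{\left(1 \right)} \right)} \right)} + b\right) n{\left(-7 \right)} = \left(\frac{1}{9} - 38\right) 4 = \left(- \frac{341}{9}\right) 4 = - \frac{1364}{9}$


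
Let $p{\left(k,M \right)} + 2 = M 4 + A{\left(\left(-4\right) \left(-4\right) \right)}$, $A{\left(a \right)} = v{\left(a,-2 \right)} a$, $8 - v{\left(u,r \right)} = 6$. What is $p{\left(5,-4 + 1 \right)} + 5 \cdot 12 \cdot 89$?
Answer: $5358$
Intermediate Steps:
$v{\left(u,r \right)} = 2$ ($v{\left(u,r \right)} = 8 - 6 = 2$)
$A{\left(a \right)} = 2 a$
$p{\left(k,M \right)} = 30 + 4 M$ ($p{\left(k,M \right)} = -2 + \left(M 4 + 2 \left(\left(-4\right) \left(-4\right)\right)\right) = -2 + \left(4 M + 2 \cdot 16\right) = -2 + \left(4 M + 32\right) = -2 + \left(32 + 4 M\right) = 30 + 4 M$)
$p{\left(5,-4 + 1 \right)} + 5 \cdot 12 \cdot 89 = \left(30 + 4 \left(-4 + 1\right)\right) + 5 \cdot 12 \cdot 89 = \left(30 + 4 \left(-3\right)\right) + 60 \cdot 89 = \left(30 - 12\right) + 5340 = 18 + 5340 = 5358$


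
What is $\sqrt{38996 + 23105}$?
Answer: $\sqrt{62101} \approx 249.2$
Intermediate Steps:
$\sqrt{38996 + 23105} = \sqrt{62101}$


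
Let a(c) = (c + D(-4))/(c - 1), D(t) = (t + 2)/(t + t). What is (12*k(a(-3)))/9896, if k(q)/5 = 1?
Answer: 15/2474 ≈ 0.0060631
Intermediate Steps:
D(t) = (2 + t)/(2*t) (D(t) = (2 + t)/((2*t)) = (2 + t)*(1/(2*t)) = (2 + t)/(2*t))
a(c) = (¼ + c)/(-1 + c) (a(c) = (c + (½)*(2 - 4)/(-4))/(c - 1) = (c + (½)*(-¼)*(-2))/(-1 + c) = (c + ¼)/(-1 + c) = (¼ + c)/(-1 + c))
k(q) = 5 (k(q) = 5*1 = 5)
(12*k(a(-3)))/9896 = (12*5)/9896 = 60*(1/9896) = 15/2474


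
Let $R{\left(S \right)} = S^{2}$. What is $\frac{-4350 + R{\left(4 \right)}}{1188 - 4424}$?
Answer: $\frac{2167}{1618} \approx 1.3393$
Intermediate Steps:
$\frac{-4350 + R{\left(4 \right)}}{1188 - 4424} = \frac{-4350 + 4^{2}}{1188 - 4424} = \frac{-4350 + 16}{-3236} = \left(-4334\right) \left(- \frac{1}{3236}\right) = \frac{2167}{1618}$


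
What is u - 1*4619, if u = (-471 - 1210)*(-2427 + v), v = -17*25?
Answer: 4789593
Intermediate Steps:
v = -425
u = 4794212 (u = (-471 - 1210)*(-2427 - 425) = -1681*(-2852) = 4794212)
u - 1*4619 = 4794212 - 1*4619 = 4794212 - 4619 = 4789593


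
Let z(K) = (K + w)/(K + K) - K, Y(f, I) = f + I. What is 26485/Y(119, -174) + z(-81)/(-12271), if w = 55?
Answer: -5265030761/10933461 ≈ -481.55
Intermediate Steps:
Y(f, I) = I + f
z(K) = -K + (55 + K)/(2*K) (z(K) = (K + 55)/(K + K) - K = (55 + K)/((2*K)) - K = (55 + K)*(1/(2*K)) - K = (55 + K)/(2*K) - K = -K + (55 + K)/(2*K))
26485/Y(119, -174) + z(-81)/(-12271) = 26485/(-174 + 119) + (½ - 1*(-81) + (55/2)/(-81))/(-12271) = 26485/(-55) + (½ + 81 + (55/2)*(-1/81))*(-1/12271) = 26485*(-1/55) + (½ + 81 - 55/162)*(-1/12271) = -5297/11 + (6574/81)*(-1/12271) = -5297/11 - 6574/993951 = -5265030761/10933461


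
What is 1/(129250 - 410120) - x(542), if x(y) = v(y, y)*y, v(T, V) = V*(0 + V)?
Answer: -44720146116561/280870 ≈ -1.5922e+8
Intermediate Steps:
v(T, V) = V² (v(T, V) = V*V = V²)
x(y) = y³ (x(y) = y²*y = y³)
1/(129250 - 410120) - x(542) = 1/(129250 - 410120) - 1*542³ = 1/(-280870) - 1*159220088 = -1/280870 - 159220088 = -44720146116561/280870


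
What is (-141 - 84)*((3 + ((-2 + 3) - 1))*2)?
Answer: -1350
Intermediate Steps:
(-141 - 84)*((3 + ((-2 + 3) - 1))*2) = -225*(3 + (1 - 1))*2 = -225*(3 + 0)*2 = -675*2 = -225*6 = -1350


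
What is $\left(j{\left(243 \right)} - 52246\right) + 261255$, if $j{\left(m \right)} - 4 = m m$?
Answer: $268062$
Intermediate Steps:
$j{\left(m \right)} = 4 + m^{2}$ ($j{\left(m \right)} = 4 + m m = 4 + m^{2}$)
$\left(j{\left(243 \right)} - 52246\right) + 261255 = \left(\left(4 + 243^{2}\right) - 52246\right) + 261255 = \left(\left(4 + 59049\right) - 52246\right) + 261255 = \left(59053 - 52246\right) + 261255 = 6807 + 261255 = 268062$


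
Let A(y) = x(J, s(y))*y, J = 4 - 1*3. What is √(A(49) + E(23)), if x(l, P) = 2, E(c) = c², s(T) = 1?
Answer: √627 ≈ 25.040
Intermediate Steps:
J = 1 (J = 4 - 3 = 1)
A(y) = 2*y
√(A(49) + E(23)) = √(2*49 + 23²) = √(98 + 529) = √627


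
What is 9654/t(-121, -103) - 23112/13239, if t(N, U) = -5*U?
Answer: 12878514/757565 ≈ 17.000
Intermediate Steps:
9654/t(-121, -103) - 23112/13239 = 9654/((-5*(-103))) - 23112/13239 = 9654/515 - 23112*1/13239 = 9654*(1/515) - 2568/1471 = 9654/515 - 2568/1471 = 12878514/757565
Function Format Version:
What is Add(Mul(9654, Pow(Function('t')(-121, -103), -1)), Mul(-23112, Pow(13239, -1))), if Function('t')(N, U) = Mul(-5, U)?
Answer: Rational(12878514, 757565) ≈ 17.000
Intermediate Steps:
Add(Mul(9654, Pow(Function('t')(-121, -103), -1)), Mul(-23112, Pow(13239, -1))) = Add(Mul(9654, Pow(Mul(-5, -103), -1)), Mul(-23112, Pow(13239, -1))) = Add(Mul(9654, Pow(515, -1)), Mul(-23112, Rational(1, 13239))) = Add(Mul(9654, Rational(1, 515)), Rational(-2568, 1471)) = Add(Rational(9654, 515), Rational(-2568, 1471)) = Rational(12878514, 757565)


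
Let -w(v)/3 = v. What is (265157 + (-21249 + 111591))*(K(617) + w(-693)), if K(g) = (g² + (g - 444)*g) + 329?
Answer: 174136919162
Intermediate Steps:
w(v) = -3*v
K(g) = 329 + g² + g*(-444 + g) (K(g) = (g² + (-444 + g)*g) + 329 = (g² + g*(-444 + g)) + 329 = 329 + g² + g*(-444 + g))
(265157 + (-21249 + 111591))*(K(617) + w(-693)) = (265157 + (-21249 + 111591))*((329 - 444*617 + 2*617²) - 3*(-693)) = (265157 + 90342)*((329 - 273948 + 2*380689) + 2079) = 355499*((329 - 273948 + 761378) + 2079) = 355499*(487759 + 2079) = 355499*489838 = 174136919162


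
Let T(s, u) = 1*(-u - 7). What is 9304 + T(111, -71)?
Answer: 9368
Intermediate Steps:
T(s, u) = -7 - u (T(s, u) = 1*(-7 - u) = -7 - u)
9304 + T(111, -71) = 9304 + (-7 - 1*(-71)) = 9304 + (-7 + 71) = 9304 + 64 = 9368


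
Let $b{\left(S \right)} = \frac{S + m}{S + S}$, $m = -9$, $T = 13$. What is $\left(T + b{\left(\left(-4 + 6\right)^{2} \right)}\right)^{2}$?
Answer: $\frac{9801}{64} \approx 153.14$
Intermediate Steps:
$b{\left(S \right)} = \frac{-9 + S}{2 S}$ ($b{\left(S \right)} = \frac{S - 9}{S + S} = \frac{-9 + S}{2 S}$)
$\left(T + b{\left(\left(-4 + 6\right)^{2} \right)}\right)^{2} = \left(13 + \frac{-9 + \left(-4 + 6\right)^{2}}{2 \left(-4 + 6\right)^{2}}\right)^{2} = \left(13 + \frac{-9 + 2^{2}}{2 \cdot 2^{2}}\right)^{2} = \left(13 + \frac{-9 + 4}{2 \cdot 4}\right)^{2} = \left(13 + \frac{1}{2} \cdot \frac{1}{4} \left(-5\right)\right)^{2} = \left(13 - \frac{5}{8}\right)^{2} = \left(\frac{99}{8}\right)^{2} = \frac{9801}{64}$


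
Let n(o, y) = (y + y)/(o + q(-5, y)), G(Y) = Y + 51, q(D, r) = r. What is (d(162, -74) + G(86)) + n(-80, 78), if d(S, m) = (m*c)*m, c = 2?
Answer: 11011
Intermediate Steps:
G(Y) = 51 + Y
n(o, y) = 2*y/(o + y) (n(o, y) = (y + y)/(o + y) = (2*y)/(o + y) = 2*y/(o + y))
d(S, m) = 2*m² (d(S, m) = (m*2)*m = (2*m)*m = 2*m²)
(d(162, -74) + G(86)) + n(-80, 78) = (2*(-74)² + (51 + 86)) + 2*78/(-80 + 78) = (2*5476 + 137) + 2*78/(-2) = (10952 + 137) + 2*78*(-½) = 11089 - 78 = 11011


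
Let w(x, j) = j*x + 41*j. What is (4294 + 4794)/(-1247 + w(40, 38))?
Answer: 9088/1831 ≈ 4.9634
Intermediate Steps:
w(x, j) = 41*j + j*x
(4294 + 4794)/(-1247 + w(40, 38)) = (4294 + 4794)/(-1247 + 38*(41 + 40)) = 9088/(-1247 + 38*81) = 9088/(-1247 + 3078) = 9088/1831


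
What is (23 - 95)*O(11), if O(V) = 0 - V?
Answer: 792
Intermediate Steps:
O(V) = -V
(23 - 95)*O(11) = (23 - 95)*(-1*11) = -72*(-11) = 792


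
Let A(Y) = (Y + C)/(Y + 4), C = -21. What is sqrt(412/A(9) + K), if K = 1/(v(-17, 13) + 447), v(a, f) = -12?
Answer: I*sqrt(9384110)/145 ≈ 21.127*I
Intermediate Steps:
A(Y) = (-21 + Y)/(4 + Y) (A(Y) = (Y - 21)/(Y + 4) = (-21 + Y)/(4 + Y))
K = 1/435 (K = 1/(-12 + 447) = 1/435 ≈ 0.0022989)
sqrt(412/A(9) + K) = sqrt(412/(((-21 + 9)/(4 + 9))) + 1/435) = sqrt(412/((-12/13)) + 1/435) = sqrt(412/(((1/13)*(-12))) + 1/435) = sqrt(412/(-12/13) + 1/435) = sqrt(412*(-13/12) + 1/435) = sqrt(-1339/3 + 1/435) = sqrt(-64718/145) = I*sqrt(9384110)/145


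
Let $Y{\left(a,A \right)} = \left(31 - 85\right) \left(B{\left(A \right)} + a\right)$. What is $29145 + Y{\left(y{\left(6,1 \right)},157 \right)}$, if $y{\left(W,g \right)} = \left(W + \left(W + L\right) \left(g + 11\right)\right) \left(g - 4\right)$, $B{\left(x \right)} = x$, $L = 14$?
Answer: $60519$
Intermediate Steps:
$y{\left(W,g \right)} = \left(-4 + g\right) \left(W + \left(11 + g\right) \left(14 + W\right)\right)$ ($y{\left(W,g \right)} = \left(W + \left(W + 14\right) \left(g + 11\right)\right) \left(g - 4\right) = \left(W + \left(14 + W\right) \left(11 + g\right)\right) \left(-4 + g\right) = \left(W + \left(11 + g\right) \left(14 + W\right)\right) \left(-4 + g\right) = \left(-4 + g\right) \left(W + \left(11 + g\right) \left(14 + W\right)\right)$)
$Y{\left(a,A \right)} = - 54 A - 54 a$ ($Y{\left(a,A \right)} = \left(31 - 85\right) \left(A + a\right) = - 54 \left(A + a\right) = - 54 A - 54 a$)
$29145 + Y{\left(y{\left(6,1 \right)},157 \right)} = 29145 - \left(8478 + 54 \left(-616 - 288 + 14 \cdot 1^{2} + 98 \cdot 1 + 6 \cdot 1^{2} + 8 \cdot 6 \cdot 1\right)\right) = 29145 - \left(8478 + 54 \left(-616 - 288 + 14 \cdot 1 + 98 + 6 \cdot 1 + 48\right)\right) = 29145 - \left(8478 + 54 \left(-616 - 288 + 14 + 98 + 6 + 48\right)\right) = 29145 - -31374 = 29145 + \left(-8478 + 39852\right) = 29145 + 31374 = 60519$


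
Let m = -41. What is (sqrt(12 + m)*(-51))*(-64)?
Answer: 3264*I*sqrt(29) ≈ 17577.0*I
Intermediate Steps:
(sqrt(12 + m)*(-51))*(-64) = (sqrt(12 - 41)*(-51))*(-64) = (sqrt(-29)*(-51))*(-64) = ((I*sqrt(29))*(-51))*(-64) = -51*I*sqrt(29)*(-64) = 3264*I*sqrt(29)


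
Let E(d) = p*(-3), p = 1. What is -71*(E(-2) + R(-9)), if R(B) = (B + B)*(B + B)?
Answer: -22791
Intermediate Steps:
E(d) = -3 (E(d) = 1*(-3) = -3)
R(B) = 4*B**2 (R(B) = (2*B)*(2*B) = 4*B**2)
-71*(E(-2) + R(-9)) = -71*(-3 + 4*(-9)**2) = -71*(-3 + 4*81) = -71*(-3 + 324) = -71*321 = -22791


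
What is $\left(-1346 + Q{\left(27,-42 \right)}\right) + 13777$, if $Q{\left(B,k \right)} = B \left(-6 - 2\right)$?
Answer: $12215$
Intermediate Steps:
$Q{\left(B,k \right)} = - 8 B$ ($Q{\left(B,k \right)} = B \left(-8\right) = - 8 B$)
$\left(-1346 + Q{\left(27,-42 \right)}\right) + 13777 = \left(-1346 - 216\right) + 13777 = -1562 + 13777 = 12215$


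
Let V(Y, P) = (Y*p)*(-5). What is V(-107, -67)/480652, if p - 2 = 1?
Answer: 1605/480652 ≈ 0.0033392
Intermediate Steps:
p = 3 (p = 2 + 1 = 3)
V(Y, P) = -15*Y (V(Y, P) = (Y*3)*(-5) = (3*Y)*(-5) = -15*Y)
V(-107, -67)/480652 = -15*(-107)/480652 = 1605*(1/480652) = 1605/480652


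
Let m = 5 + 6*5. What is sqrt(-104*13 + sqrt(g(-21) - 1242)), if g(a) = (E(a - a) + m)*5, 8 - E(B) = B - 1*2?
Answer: sqrt(-1352 + 3*I*sqrt(113)) ≈ 0.4336 + 36.772*I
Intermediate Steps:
m = 35 (m = 5 + 30 = 35)
E(B) = 10 - B (E(B) = 8 - (B - 1*2) = 8 - (B - 2) = 8 - (-2 + B) = 8 + (2 - B) = 10 - B)
g(a) = 225 (g(a) = ((10 - (a - a)) + 35)*5 = ((10 - 1*0) + 35)*5 = ((10 + 0) + 35)*5 = (10 + 35)*5 = 45*5 = 225)
sqrt(-104*13 + sqrt(g(-21) - 1242)) = sqrt(-104*13 + sqrt(225 - 1242)) = sqrt(-1352 + sqrt(-1017)) = sqrt(-1352 + 3*I*sqrt(113))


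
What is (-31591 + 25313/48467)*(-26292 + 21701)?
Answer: 413485899132/2851 ≈ 1.4503e+8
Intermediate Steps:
(-31591 + 25313/48467)*(-26292 + 21701) = (-31591 + 25313*(1/48467))*(-4591) = (-31591 + 1489/2851)*(-4591) = -90064452/2851*(-4591) = 413485899132/2851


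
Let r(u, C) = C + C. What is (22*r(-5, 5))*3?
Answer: 660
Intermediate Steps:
r(u, C) = 2*C
(22*r(-5, 5))*3 = (22*(2*5))*3 = (22*10)*3 = 220*3 = 660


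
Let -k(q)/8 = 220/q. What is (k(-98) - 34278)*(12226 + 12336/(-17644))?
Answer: -12932501243012/30877 ≈ -4.1884e+8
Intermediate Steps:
k(q) = -1760/q
(k(-98) - 34278)*(12226 + 12336/(-17644)) = (-1760/(-98) - 34278)*(12226 + 12336/(-17644)) = (-1760*(-1/98) - 34278)*(12226 + 12336*(-1/17644)) = (880/49 - 34278)*(12226 - 3084/4411) = -1678742/49*53925802/4411 = -12932501243012/30877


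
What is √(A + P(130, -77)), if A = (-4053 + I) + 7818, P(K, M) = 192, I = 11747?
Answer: 2*√3926 ≈ 125.32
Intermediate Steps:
A = 15512 (A = (-4053 + 11747) + 7818 = 7694 + 7818 = 15512)
√(A + P(130, -77)) = √(15512 + 192) = √15704 = 2*√3926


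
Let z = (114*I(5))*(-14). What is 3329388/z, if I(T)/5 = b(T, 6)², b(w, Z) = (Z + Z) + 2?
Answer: -277449/130340 ≈ -2.1287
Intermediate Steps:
b(w, Z) = 2 + 2*Z (b(w, Z) = 2*Z + 2 = 2 + 2*Z)
I(T) = 980 (I(T) = 5*(2 + 2*6)² = 5*(2 + 12)² = 5*14² = 5*196 = 980)
z = -1564080 (z = (114*980)*(-14) = 111720*(-14) = -1564080)
3329388/z = 3329388/(-1564080) = 3329388*(-1/1564080) = -277449/130340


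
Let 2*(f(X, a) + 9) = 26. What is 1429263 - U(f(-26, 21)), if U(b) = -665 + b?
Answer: 1429924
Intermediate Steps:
f(X, a) = 4 (f(X, a) = -9 + (1/2)*26 = -9 + 13 = 4)
1429263 - U(f(-26, 21)) = 1429263 - (-665 + 4) = 1429263 - 1*(-661) = 1429263 + 661 = 1429924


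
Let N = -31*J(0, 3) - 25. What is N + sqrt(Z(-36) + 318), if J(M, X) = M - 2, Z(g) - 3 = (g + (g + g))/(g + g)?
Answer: 37 + sqrt(1290)/2 ≈ 54.958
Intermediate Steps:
Z(g) = 9/2 (Z(g) = 3 + (g + (g + g))/(g + g) = 3 + (g + 2*g)/((2*g)) = 3 + (3*g)*(1/(2*g)) = 3 + 3/2 = 9/2)
J(M, X) = -2 + M
N = 37 (N = -31*(-2 + 0) - 25 = -31*(-2) - 25 = 62 - 25 = 37)
N + sqrt(Z(-36) + 318) = 37 + sqrt(9/2 + 318) = 37 + sqrt(645/2) = 37 + sqrt(1290)/2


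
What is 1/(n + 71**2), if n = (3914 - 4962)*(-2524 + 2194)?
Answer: 1/350881 ≈ 2.8500e-6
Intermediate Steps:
n = 345840 (n = -1048*(-330) = 345840)
1/(n + 71**2) = 1/(345840 + 71**2) = 1/(345840 + 5041) = 1/350881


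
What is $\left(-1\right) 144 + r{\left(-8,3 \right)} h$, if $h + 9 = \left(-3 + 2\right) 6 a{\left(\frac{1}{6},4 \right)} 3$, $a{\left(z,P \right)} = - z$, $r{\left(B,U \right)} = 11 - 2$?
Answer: $-198$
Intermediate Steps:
$r{\left(B,U \right)} = 9$ ($r{\left(B,U \right)} = 11 - 2 = 9$)
$h = -6$ ($h = -9 + \left(-3 + 2\right) 6 \left(- \frac{1}{6}\right) 3 = -9 + \left(-1\right) 6 \left(\left(-1\right) \frac{1}{6}\right) 3 = -9 + \left(-6\right) \left(- \frac{1}{6}\right) 3 = -9 + 1 \cdot 3 = -9 + 3 = -6$)
$\left(-1\right) 144 + r{\left(-8,3 \right)} h = \left(-1\right) 144 + 9 \left(-6\right) = -144 - 54 = -198$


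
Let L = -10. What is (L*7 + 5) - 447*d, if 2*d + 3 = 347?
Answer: -76949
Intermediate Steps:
d = 172 (d = -3/2 + (½)*347 = -3/2 + 347/2 = 172)
(L*7 + 5) - 447*d = (-10*7 + 5) - 447*172 = (-70 + 5) - 76884 = -65 - 76884 = -76949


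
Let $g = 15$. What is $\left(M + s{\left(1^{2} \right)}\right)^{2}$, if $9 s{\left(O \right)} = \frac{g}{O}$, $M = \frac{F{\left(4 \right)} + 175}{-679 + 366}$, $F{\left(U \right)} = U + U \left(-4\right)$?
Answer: $\frac{1157776}{881721} \approx 1.3131$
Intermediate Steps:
$F{\left(U \right)} = - 3 U$ ($F{\left(U \right)} = U - 4 U = - 3 U$)
$M = - \frac{163}{313}$ ($M = \frac{\left(-3\right) 4 + 175}{-679 + 366} = \frac{-12 + 175}{-313} = 163 \left(- \frac{1}{313}\right) = - \frac{163}{313} \approx -0.52077$)
$s{\left(O \right)} = \frac{5}{3 O}$ ($s{\left(O \right)} = \frac{15 \frac{1}{O}}{9} = \frac{5}{3 O}$)
$\left(M + s{\left(1^{2} \right)}\right)^{2} = \left(- \frac{163}{313} + \frac{5}{3 \cdot 1^{2}}\right)^{2} = \left(- \frac{163}{313} + \frac{5}{3 \cdot 1}\right)^{2} = \left(- \frac{163}{313} + \frac{5}{3} \cdot 1\right)^{2} = \left(- \frac{163}{313} + \frac{5}{3}\right)^{2} = \left(\frac{1076}{939}\right)^{2} = \frac{1157776}{881721}$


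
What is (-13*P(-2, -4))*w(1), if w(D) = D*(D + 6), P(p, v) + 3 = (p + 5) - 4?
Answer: 364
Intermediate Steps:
P(p, v) = -2 + p (P(p, v) = -3 + ((p + 5) - 4) = -3 + ((5 + p) - 4) = -3 + (1 + p) = -2 + p)
w(D) = D*(6 + D)
(-13*P(-2, -4))*w(1) = (-13*(-2 - 2))*(1*(6 + 1)) = (-13*(-4))*(1*7) = 52*7 = 364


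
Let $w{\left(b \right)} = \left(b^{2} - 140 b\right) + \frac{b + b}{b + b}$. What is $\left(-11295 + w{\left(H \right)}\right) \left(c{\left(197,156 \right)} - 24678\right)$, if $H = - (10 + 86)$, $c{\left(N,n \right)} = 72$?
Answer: $-279573372$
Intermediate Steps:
$H = -96$ ($H = \left(-1\right) 96 = -96$)
$w{\left(b \right)} = 1 + b^{2} - 140 b$ ($w{\left(b \right)} = \left(b^{2} - 140 b\right) + \frac{2 b}{2 b} = \left(b^{2} - 140 b\right) + 2 b \frac{1}{2 b} = \left(b^{2} - 140 b\right) + 1 = 1 + b^{2} - 140 b$)
$\left(-11295 + w{\left(H \right)}\right) \left(c{\left(197,156 \right)} - 24678\right) = \left(-11295 + \left(1 + \left(-96\right)^{2} - -13440\right)\right) \left(72 - 24678\right) = \left(-11295 + \left(1 + 9216 + 13440\right)\right) \left(-24606\right) = \left(-11295 + 22657\right) \left(-24606\right) = 11362 \left(-24606\right) = -279573372$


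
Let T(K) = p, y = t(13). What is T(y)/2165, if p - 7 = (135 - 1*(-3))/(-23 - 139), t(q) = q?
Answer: 166/58455 ≈ 0.0028398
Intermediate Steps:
y = 13
p = 166/27 (p = 7 + (135 - 1*(-3))/(-23 - 139) = 7 + (135 + 3)/(-162) = 7 + 138*(-1/162) = 7 - 23/27 = 166/27 ≈ 6.1481)
T(K) = 166/27
T(y)/2165 = (166/27)/2165 = (166/27)*(1/2165) = 166/58455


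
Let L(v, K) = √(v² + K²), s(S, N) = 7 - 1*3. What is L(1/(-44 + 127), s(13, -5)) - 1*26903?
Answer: -26903 + 5*√4409/83 ≈ -26899.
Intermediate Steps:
s(S, N) = 4 (s(S, N) = 7 - 3 = 4)
L(v, K) = √(K² + v²)
L(1/(-44 + 127), s(13, -5)) - 1*26903 = √(4² + (1/(-44 + 127))²) - 1*26903 = √(16 + (1/83)²) - 26903 = √(16 + 1/6889) - 26903 = √(110225/6889) - 26903 = 5*√4409/83 - 26903 = -26903 + 5*√4409/83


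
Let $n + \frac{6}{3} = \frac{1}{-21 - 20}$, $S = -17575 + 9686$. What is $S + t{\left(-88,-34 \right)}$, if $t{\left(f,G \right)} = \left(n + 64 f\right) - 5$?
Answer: $- \frac{554649}{41} \approx -13528.0$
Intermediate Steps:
$S = -7889$
$n = - \frac{83}{41}$ ($n = -2 + \frac{1}{-21 - 20} = -2 + \frac{1}{-41} = -2 - \frac{1}{41} = - \frac{83}{41} \approx -2.0244$)
$t{\left(f,G \right)} = - \frac{288}{41} + 64 f$ ($t{\left(f,G \right)} = \left(- \frac{83}{41} + 64 f\right) - 5 = - \frac{288}{41} + 64 f$)
$S + t{\left(-88,-34 \right)} = -7889 + \left(- \frac{288}{41} + 64 \left(-88\right)\right) = -7889 - \frac{231200}{41} = - \frac{554649}{41}$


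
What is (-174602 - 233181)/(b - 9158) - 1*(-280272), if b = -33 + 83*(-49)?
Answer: 3716253959/13258 ≈ 2.8030e+5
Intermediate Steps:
b = -4100 (b = -33 - 4067 = -4100)
(-174602 - 233181)/(b - 9158) - 1*(-280272) = (-174602 - 233181)/(-4100 - 9158) - 1*(-280272) = -407783/(-13258) + 280272 = -407783*(-1/13258) + 280272 = 407783/13258 + 280272 = 3716253959/13258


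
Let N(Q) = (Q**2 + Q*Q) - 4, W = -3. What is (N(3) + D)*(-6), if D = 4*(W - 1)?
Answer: 12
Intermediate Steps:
N(Q) = -4 + 2*Q**2 (N(Q) = (Q**2 + Q**2) - 4 = 2*Q**2 - 4 = -4 + 2*Q**2)
D = -16 (D = 4*(-3 - 1) = 4*(-4) = -16)
(N(3) + D)*(-6) = ((-4 + 2*3**2) - 16)*(-6) = ((-4 + 2*9) - 16)*(-6) = ((-4 + 18) - 16)*(-6) = (14 - 16)*(-6) = -2*(-6) = 12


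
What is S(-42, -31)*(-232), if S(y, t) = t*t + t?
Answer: -215760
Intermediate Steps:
S(y, t) = t + t² (S(y, t) = t² + t = t + t²)
S(-42, -31)*(-232) = -31*(1 - 31)*(-232) = -31*(-30)*(-232) = 930*(-232) = -215760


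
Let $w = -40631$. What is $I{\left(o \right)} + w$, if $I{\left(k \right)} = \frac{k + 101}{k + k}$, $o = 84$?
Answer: $- \frac{6825823}{168} \approx -40630.0$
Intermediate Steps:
$I{\left(k \right)} = \frac{101 + k}{2 k}$
$I{\left(o \right)} + w = \frac{101 + 84}{2 \cdot 84} - 40631 = \frac{1}{2} \cdot \frac{1}{84} \cdot 185 - 40631 = \frac{185}{168} - 40631 = - \frac{6825823}{168}$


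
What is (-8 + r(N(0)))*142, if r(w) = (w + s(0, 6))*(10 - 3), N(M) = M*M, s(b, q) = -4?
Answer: -5112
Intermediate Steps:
N(M) = M²
r(w) = -28 + 7*w (r(w) = (w - 4)*(10 - 3) = (-4 + w)*7 = -28 + 7*w)
(-8 + r(N(0)))*142 = (-8 + (-28 + 7*0²))*142 = (-8 + (-28 + 7*0))*142 = (-8 + (-28 + 0))*142 = (-8 - 28)*142 = -36*142 = -5112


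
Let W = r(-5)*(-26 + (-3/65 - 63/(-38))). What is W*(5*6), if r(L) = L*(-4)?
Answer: -3614340/247 ≈ -14633.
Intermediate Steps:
r(L) = -4*L
W = -120478/247 (W = (-4*(-5))*(-26 + (-3/65 - 63/(-38))) = 20*(-26 + (-3*1/65 - 63*(-1/38))) = 20*(-26 + (-3/65 + 63/38)) = 20*(-26 + 3981/2470) = 20*(-60239/2470) = -120478/247 ≈ -487.77)
W*(5*6) = -602390*6/247 = -120478/247*30 = -3614340/247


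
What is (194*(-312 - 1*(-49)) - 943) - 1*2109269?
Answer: -2161234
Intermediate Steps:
(194*(-312 - 1*(-49)) - 943) - 1*2109269 = (194*(-312 + 49) - 943) - 2109269 = (194*(-263) - 943) - 2109269 = (-51022 - 943) - 2109269 = -51965 - 2109269 = -2161234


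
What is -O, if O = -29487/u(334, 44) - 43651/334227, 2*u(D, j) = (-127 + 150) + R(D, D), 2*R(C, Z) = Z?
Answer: 9859498394/31751565 ≈ 310.52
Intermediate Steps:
R(C, Z) = Z/2
u(D, j) = 23/2 + D/4 (u(D, j) = ((-127 + 150) + D/2)/2 = (23 + D/2)/2 = 23/2 + D/4)
O = -9859498394/31751565 (O = -29487/(23/2 + (¼)*334) - 43651/334227 = -29487/(23/2 + 167/2) - 43651*1/334227 = -29487/95 - 43651/334227 = -9859498394/31751565 ≈ -310.52)
-O = -1*(-9859498394/31751565) = 9859498394/31751565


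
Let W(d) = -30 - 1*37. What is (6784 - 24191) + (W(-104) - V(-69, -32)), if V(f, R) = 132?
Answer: -17606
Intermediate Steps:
W(d) = -67 (W(d) = -30 - 37 = -67)
(6784 - 24191) + (W(-104) - V(-69, -32)) = (6784 - 24191) + (-67 - 1*132) = -17407 + (-67 - 132) = -17407 - 199 = -17606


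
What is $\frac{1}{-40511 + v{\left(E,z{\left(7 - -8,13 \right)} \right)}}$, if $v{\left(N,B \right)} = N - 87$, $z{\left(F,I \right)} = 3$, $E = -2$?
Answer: $- \frac{1}{40600} \approx -2.4631 \cdot 10^{-5}$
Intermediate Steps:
$v{\left(N,B \right)} = -87 + N$
$\frac{1}{-40511 + v{\left(E,z{\left(7 - -8,13 \right)} \right)}} = \frac{1}{-40511 - 89} = \frac{1}{-40600} = - \frac{1}{40600}$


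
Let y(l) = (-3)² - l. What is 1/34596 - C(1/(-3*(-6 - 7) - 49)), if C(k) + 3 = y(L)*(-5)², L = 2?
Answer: -5950511/34596 ≈ -172.00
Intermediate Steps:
y(l) = 9 - l
C(k) = 172 (C(k) = -3 + (9 - 1*2)*(-5)² = -3 + (9 - 2)*25 = -3 + 7*25 = -3 + 175 = 172)
1/34596 - C(1/(-3*(-6 - 7) - 49)) = 1/34596 - 1*172 = 1/34596 - 172 = -5950511/34596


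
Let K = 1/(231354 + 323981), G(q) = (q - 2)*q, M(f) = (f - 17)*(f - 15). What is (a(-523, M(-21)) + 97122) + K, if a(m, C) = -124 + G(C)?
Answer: 1091614234811/555335 ≈ 1.9657e+6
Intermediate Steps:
M(f) = (-17 + f)*(-15 + f)
G(q) = q*(-2 + q) (G(q) = (-2 + q)*q = q*(-2 + q))
K = 1/555335 ≈ 1.8007e-6
a(m, C) = -124 + C*(-2 + C)
(a(-523, M(-21)) + 97122) + K = ((-124 + (255 + (-21)² - 32*(-21))*(-2 + (255 + (-21)² - 32*(-21)))) + 97122) + 1/555335 = ((-124 + (255 + 441 + 672)*(-2 + (255 + 441 + 672))) + 97122) + 1/555335 = ((-124 + 1368*(-2 + 1368)) + 97122) + 1/555335 = ((-124 + 1368*1366) + 97122) + 1/555335 = ((-124 + 1868688) + 97122) + 1/555335 = (1868564 + 97122) + 1/555335 = 1965686 + 1/555335 = 1091614234811/555335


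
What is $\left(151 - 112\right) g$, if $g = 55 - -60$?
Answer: $4485$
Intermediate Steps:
$g = 115$ ($g = 55 + 60 = 115$)
$\left(151 - 112\right) g = \left(151 - 112\right) 115 = 39 \cdot 115 = 4485$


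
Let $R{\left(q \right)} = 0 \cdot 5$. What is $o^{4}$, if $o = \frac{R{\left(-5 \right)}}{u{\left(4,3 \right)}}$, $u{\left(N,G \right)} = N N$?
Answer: $0$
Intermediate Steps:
$u{\left(N,G \right)} = N^{2}$
$R{\left(q \right)} = 0$
$o = 0$ ($o = \frac{0}{4^{2}} = \frac{0}{16} = 0 \cdot \frac{1}{16} = 0$)
$o^{4} = 0^{4} = 0$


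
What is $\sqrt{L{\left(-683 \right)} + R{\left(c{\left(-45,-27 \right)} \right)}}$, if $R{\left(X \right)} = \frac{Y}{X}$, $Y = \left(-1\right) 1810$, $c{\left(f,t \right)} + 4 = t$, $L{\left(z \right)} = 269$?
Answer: $\frac{\sqrt{314619}}{31} \approx 18.094$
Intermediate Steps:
$c{\left(f,t \right)} = -4 + t$
$Y = -1810$
$R{\left(X \right)} = - \frac{1810}{X}$
$\sqrt{L{\left(-683 \right)} + R{\left(c{\left(-45,-27 \right)} \right)}} = \sqrt{269 - \frac{1810}{-4 - 27}} = \sqrt{269 - \frac{1810}{-31}} = \sqrt{269 - - \frac{1810}{31}} = \sqrt{269 + \frac{1810}{31}} = \sqrt{\frac{10149}{31}} = \frac{\sqrt{314619}}{31}$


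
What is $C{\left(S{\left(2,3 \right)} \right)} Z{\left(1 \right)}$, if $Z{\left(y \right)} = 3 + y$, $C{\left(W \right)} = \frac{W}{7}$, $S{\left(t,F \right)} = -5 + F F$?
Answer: $\frac{16}{7} \approx 2.2857$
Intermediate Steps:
$S{\left(t,F \right)} = -5 + F^{2}$
$C{\left(W \right)} = \frac{W}{7}$ ($C{\left(W \right)} = W \frac{1}{7} = \frac{W}{7}$)
$C{\left(S{\left(2,3 \right)} \right)} Z{\left(1 \right)} = \frac{-5 + 3^{2}}{7} \left(3 + 1\right) = \frac{-5 + 9}{7} \cdot 4 = \frac{1}{7} \cdot 4 \cdot 4 = \frac{4}{7} \cdot 4 = \frac{16}{7}$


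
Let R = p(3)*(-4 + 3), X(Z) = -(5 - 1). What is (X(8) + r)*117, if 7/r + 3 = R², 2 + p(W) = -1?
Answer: -663/2 ≈ -331.50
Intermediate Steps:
p(W) = -3 (p(W) = -2 - 1 = -3)
X(Z) = -4 (X(Z) = -1*4 = -4)
R = 3 (R = -3*(-4 + 3) = -3*(-1) = 3)
r = 7/6 (r = 7/(-3 + 3²) = 7/(-3 + 9) = 7/6 ≈ 1.1667)
(X(8) + r)*117 = (-4 + 7/6)*117 = -17/6*117 = -663/2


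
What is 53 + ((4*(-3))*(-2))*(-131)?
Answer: -3091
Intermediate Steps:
53 + ((4*(-3))*(-2))*(-131) = 53 - 12*(-2)*(-131) = 53 + 24*(-131) = 53 - 3144 = -3091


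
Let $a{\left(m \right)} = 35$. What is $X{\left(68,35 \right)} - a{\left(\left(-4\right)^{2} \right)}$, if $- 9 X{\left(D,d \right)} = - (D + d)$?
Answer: $- \frac{212}{9} \approx -23.556$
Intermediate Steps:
$X{\left(D,d \right)} = \frac{D}{9} + \frac{d}{9}$ ($X{\left(D,d \right)} = - \frac{\left(-1\right) \left(D + d\right)}{9} = - \frac{- D - d}{9} = \frac{D}{9} + \frac{d}{9}$)
$X{\left(68,35 \right)} - a{\left(\left(-4\right)^{2} \right)} = \left(\frac{1}{9} \cdot 68 + \frac{1}{9} \cdot 35\right) - 35 = \left(\frac{68}{9} + \frac{35}{9}\right) - 35 = \frac{103}{9} - 35 = - \frac{212}{9}$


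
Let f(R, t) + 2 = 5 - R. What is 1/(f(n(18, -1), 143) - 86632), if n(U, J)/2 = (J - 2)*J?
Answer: -1/86635 ≈ -1.1543e-5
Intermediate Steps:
n(U, J) = 2*J*(-2 + J) (n(U, J) = 2*((J - 2)*J) = 2*((-2 + J)*J) = 2*(J*(-2 + J)) = 2*J*(-2 + J))
f(R, t) = 3 - R (f(R, t) = -2 + (5 - R) = 3 - R)
1/(f(n(18, -1), 143) - 86632) = 1/((3 - 2*(-1)*(-2 - 1)) - 86632) = 1/((3 - 2*(-1)*(-3)) - 86632) = 1/((3 - 1*6) - 86632) = 1/((3 - 6) - 86632) = 1/(-3 - 86632) = 1/(-86635) = -1/86635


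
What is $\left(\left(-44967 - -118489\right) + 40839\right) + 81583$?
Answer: $195944$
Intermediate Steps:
$\left(\left(-44967 - -118489\right) + 40839\right) + 81583 = \left(\left(-44967 + 118489\right) + 40839\right) + 81583 = \left(73522 + 40839\right) + 81583 = 114361 + 81583 = 195944$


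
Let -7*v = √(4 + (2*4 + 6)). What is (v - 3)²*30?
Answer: 13770/49 + 540*√2/7 ≈ 390.12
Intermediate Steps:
v = -3*√2/7 (v = -√(4 + (2*4 + 6))/7 = -√(4 + (8 + 6))/7 = -√(4 + 14)/7 = -3*√2/7 ≈ -0.60609)
(v - 3)²*30 = (-3*√2/7 - 3)²*30 = (-3 - 3*√2/7)²*30 = 30*(-3 - 3*√2/7)²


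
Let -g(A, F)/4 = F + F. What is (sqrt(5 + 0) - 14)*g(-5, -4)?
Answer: -448 + 32*sqrt(5) ≈ -376.45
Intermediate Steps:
g(A, F) = -8*F (g(A, F) = -4*(F + F) = -8*F)
(sqrt(5 + 0) - 14)*g(-5, -4) = (sqrt(5 + 0) - 14)*(-8*(-4)) = (sqrt(5) - 14)*32 = (-14 + sqrt(5))*32 = -448 + 32*sqrt(5)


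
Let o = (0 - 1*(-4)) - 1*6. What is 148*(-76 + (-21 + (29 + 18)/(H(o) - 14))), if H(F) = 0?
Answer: -103970/7 ≈ -14853.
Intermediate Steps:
o = -2 (o = (0 + 4) - 6 = 4 - 6 = -2)
148*(-76 + (-21 + (29 + 18)/(H(o) - 14))) = 148*(-76 + (-21 + (29 + 18)/(0 - 14))) = 148*(-76 + (-21 + 47/(-14))) = 148*(-76 + (-21 + 47*(-1/14))) = 148*(-76 + (-21 - 47/14)) = 148*(-76 - 341/14) = 148*(-1405/14) = -103970/7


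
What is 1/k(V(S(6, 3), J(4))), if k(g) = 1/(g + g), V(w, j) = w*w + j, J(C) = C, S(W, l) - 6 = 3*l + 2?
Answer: 586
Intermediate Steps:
S(W, l) = 8 + 3*l (S(W, l) = 6 + (3*l + 2) = 6 + (2 + 3*l) = 8 + 3*l)
V(w, j) = j + w² (V(w, j) = w² + j = j + w²)
k(g) = 1/(2*g)
1/k(V(S(6, 3), J(4))) = 1/(1/(2*(4 + (8 + 3*3)²))) = 1/(1/(2*(4 + (8 + 9)²))) = 1/(1/(2*(4 + 17²))) = 1/(1/(2*(4 + 289))) = 1/((½)/293) = 1/((½)*(1/293)) = 1/(1/586) = 586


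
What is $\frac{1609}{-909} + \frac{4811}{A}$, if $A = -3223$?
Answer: $- \frac{9559006}{2929707} \approx -3.2628$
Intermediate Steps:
$\frac{1609}{-909} + \frac{4811}{A} = \frac{1609}{-909} + \frac{4811}{-3223} = 1609 \left(- \frac{1}{909}\right) + 4811 \left(- \frac{1}{3223}\right) = - \frac{1609}{909} - \frac{4811}{3223} = - \frac{9559006}{2929707}$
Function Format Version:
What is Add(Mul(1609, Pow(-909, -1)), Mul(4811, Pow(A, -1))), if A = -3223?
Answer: Rational(-9559006, 2929707) ≈ -3.2628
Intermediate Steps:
Add(Mul(1609, Pow(-909, -1)), Mul(4811, Pow(A, -1))) = Add(Mul(1609, Pow(-909, -1)), Mul(4811, Pow(-3223, -1))) = Add(Mul(1609, Rational(-1, 909)), Mul(4811, Rational(-1, 3223))) = Add(Rational(-1609, 909), Rational(-4811, 3223)) = Rational(-9559006, 2929707)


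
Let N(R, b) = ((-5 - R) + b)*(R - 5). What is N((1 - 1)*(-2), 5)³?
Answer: 0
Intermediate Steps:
N(R, b) = (-5 + R)*(-5 + b - R) (N(R, b) = (-5 + b - R)*(-5 + R) = (-5 + R)*(-5 + b - R))
N((1 - 1)*(-2), 5)³ = (25 - ((1 - 1)*(-2))² - 5*5 + ((1 - 1)*(-2))*5)³ = (25 - (0*(-2))² - 25 + (0*(-2))*5)³ = (25 - 1*0² - 25 + 0*5)³ = (25 - 1*0 - 25 + 0)³ = (25 + 0 - 25 + 0)³ = 0³ = 0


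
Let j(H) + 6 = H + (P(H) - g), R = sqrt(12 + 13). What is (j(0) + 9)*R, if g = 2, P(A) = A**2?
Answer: 5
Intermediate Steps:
R = 5 (R = sqrt(25) = 5)
j(H) = -8 + H + H**2 (j(H) = -6 + (H + (H**2 - 1*2)) = -6 + (H + (H**2 - 2)) = -6 + (H + (-2 + H**2)) = -6 + (-2 + H + H**2) = -8 + H + H**2)
(j(0) + 9)*R = ((-8 + 0 + 0**2) + 9)*5 = ((-8 + 0 + 0) + 9)*5 = (-8 + 9)*5 = 1*5 = 5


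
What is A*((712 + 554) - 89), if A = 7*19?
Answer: 156541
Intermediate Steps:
A = 133
A*((712 + 554) - 89) = 133*((712 + 554) - 89) = 133*(1266 - 89) = 133*1177 = 156541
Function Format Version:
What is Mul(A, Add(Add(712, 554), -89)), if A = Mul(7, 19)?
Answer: 156541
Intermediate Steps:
A = 133
Mul(A, Add(Add(712, 554), -89)) = Mul(133, Add(Add(712, 554), -89)) = Mul(133, Add(1266, -89)) = Mul(133, 1177) = 156541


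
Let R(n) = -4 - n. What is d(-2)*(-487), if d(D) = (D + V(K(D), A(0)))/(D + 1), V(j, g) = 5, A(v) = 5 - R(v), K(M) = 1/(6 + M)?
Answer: 1461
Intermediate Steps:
A(v) = 9 + v (A(v) = 5 - (-4 - v) = 5 + (4 + v) = 9 + v)
d(D) = (5 + D)/(1 + D) (d(D) = (D + 5)/(D + 1) = (5 + D)/(1 + D))
d(-2)*(-487) = ((5 - 2)/(1 - 2))*(-487) = (3/(-1))*(-487) = -1*3*(-487) = -3*(-487) = 1461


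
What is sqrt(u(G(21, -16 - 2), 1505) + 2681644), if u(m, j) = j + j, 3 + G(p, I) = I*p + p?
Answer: sqrt(2684654) ≈ 1638.5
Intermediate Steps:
G(p, I) = -3 + p + I*p (G(p, I) = -3 + (I*p + p) = -3 + (p + I*p) = -3 + p + I*p)
u(m, j) = 2*j
sqrt(u(G(21, -16 - 2), 1505) + 2681644) = sqrt(2*1505 + 2681644) = sqrt(3010 + 2681644) = sqrt(2684654)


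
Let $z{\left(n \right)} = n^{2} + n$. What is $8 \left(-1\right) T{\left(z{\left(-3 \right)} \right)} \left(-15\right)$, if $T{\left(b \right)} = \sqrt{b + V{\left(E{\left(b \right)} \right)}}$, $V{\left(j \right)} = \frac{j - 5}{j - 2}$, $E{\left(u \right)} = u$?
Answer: $300$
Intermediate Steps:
$z{\left(n \right)} = n + n^{2}$
$V{\left(j \right)} = \frac{-5 + j}{-2 + j}$
$T{\left(b \right)} = \sqrt{b + \frac{-5 + b}{-2 + b}}$
$8 \left(-1\right) T{\left(z{\left(-3 \right)} \right)} \left(-15\right) = 8 \left(-1\right) \sqrt{\frac{-5 + \left(- 3 \left(1 - 3\right)\right)^{2} - - 3 \left(1 - 3\right)}{-2 - 3 \left(1 - 3\right)}} \left(-15\right) = - 8 \sqrt{\frac{-5 + \left(\left(-3\right) \left(-2\right)\right)^{2} - \left(-3\right) \left(-2\right)}{-2 - -6}} \left(-15\right) = - 8 \sqrt{\frac{-5 + 6^{2} - 6}{-2 + 6}} \left(-15\right) = - 8 \sqrt{\frac{-5 + 36 - 6}{4}} \left(-15\right) = - 8 \sqrt{\frac{1}{4} \cdot 25} \left(-15\right) = - 8 \sqrt{\frac{25}{4}} \left(-15\right) = \left(-8\right) \frac{5}{2} \left(-15\right) = \left(-20\right) \left(-15\right) = 300$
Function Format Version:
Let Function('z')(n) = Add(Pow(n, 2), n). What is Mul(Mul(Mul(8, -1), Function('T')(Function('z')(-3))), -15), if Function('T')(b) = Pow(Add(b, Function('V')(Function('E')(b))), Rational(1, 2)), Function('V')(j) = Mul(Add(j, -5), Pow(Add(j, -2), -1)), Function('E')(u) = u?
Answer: 300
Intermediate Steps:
Function('z')(n) = Add(n, Pow(n, 2))
Function('V')(j) = Mul(Pow(Add(-2, j), -1), Add(-5, j)) (Function('V')(j) = Mul(Add(-5, j), Pow(Add(-2, j), -1)) = Mul(Pow(Add(-2, j), -1), Add(-5, j)))
Function('T')(b) = Pow(Add(b, Mul(Pow(Add(-2, b), -1), Add(-5, b))), Rational(1, 2))
Mul(Mul(Mul(8, -1), Function('T')(Function('z')(-3))), -15) = Mul(Mul(Mul(8, -1), Pow(Mul(Pow(Add(-2, Mul(-3, Add(1, -3))), -1), Add(-5, Pow(Mul(-3, Add(1, -3)), 2), Mul(-1, Mul(-3, Add(1, -3))))), Rational(1, 2))), -15) = Mul(Mul(-8, Pow(Mul(Pow(Add(-2, Mul(-3, -2)), -1), Add(-5, Pow(Mul(-3, -2), 2), Mul(-1, Mul(-3, -2)))), Rational(1, 2))), -15) = Mul(Mul(-8, Pow(Mul(Pow(Add(-2, 6), -1), Add(-5, Pow(6, 2), Mul(-1, 6))), Rational(1, 2))), -15) = Mul(Mul(-8, Pow(Mul(Pow(4, -1), Add(-5, 36, -6)), Rational(1, 2))), -15) = Mul(Mul(-8, Pow(Mul(Rational(1, 4), 25), Rational(1, 2))), -15) = Mul(Mul(-8, Pow(Rational(25, 4), Rational(1, 2))), -15) = Mul(Mul(-8, Rational(5, 2)), -15) = Mul(-20, -15) = 300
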